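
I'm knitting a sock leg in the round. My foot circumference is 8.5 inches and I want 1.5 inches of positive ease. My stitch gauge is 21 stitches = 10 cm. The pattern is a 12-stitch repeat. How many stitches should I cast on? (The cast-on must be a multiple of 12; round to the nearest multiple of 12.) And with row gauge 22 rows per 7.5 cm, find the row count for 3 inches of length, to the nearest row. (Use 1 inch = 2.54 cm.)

Cast on 48 stitches; work 22 rows.

Finished = 8.5 + 1.5 = 10 inches.
10 inches × 2.54 = 25.40 cm.
21/10 = 2.1 sts per cm; 25.40 × 2.1 = 53.34 sts.
Nearest multiple of 12 → 48.
3 inches = 7.62 cm; × 2.933 = 22.35 → 22 rows.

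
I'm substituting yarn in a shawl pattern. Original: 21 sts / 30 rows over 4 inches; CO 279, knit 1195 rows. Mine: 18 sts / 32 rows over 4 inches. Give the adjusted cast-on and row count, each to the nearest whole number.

Stitches: 279 × 18/21 = 239.14 → 239.
Rows: 1195 × 32/30 = 1274.67 → 1275.

Cast on 239 stitches; work 1275 rows.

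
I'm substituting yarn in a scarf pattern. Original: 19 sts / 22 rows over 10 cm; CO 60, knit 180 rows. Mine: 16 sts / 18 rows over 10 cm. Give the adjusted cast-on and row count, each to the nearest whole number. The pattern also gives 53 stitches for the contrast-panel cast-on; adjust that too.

Cast on 51 stitches; work 147 rows; contrast-panel cast-on 45 stitches.

Stitches: 60 × 16/19 = 50.53 → 51.
Rows: 180 × 18/22 = 147.27 → 147.
contrast-panel cast-on: 53 × 16/19 = 44.63 → 45.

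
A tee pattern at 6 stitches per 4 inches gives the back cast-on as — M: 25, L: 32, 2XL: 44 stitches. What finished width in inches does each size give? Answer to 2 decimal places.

6/4 = 1.5 sts per in.
M: 25 / 1.5 = 16.667 → 16.67 in.
L: 32 / 1.5 = 21.333 → 21.33 in.
2XL: 44 / 1.5 = 29.333 → 29.33 in.

M 16.67 inches; L 21.33 inches; 2XL 29.33 inches.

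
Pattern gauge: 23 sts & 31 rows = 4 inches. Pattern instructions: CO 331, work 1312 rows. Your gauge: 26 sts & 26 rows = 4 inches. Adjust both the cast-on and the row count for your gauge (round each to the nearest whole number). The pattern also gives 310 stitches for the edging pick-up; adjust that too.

Stitches: 331 × 26/23 = 374.17 → 374.
Rows: 1312 × 26/31 = 1100.39 → 1100.
edging pick-up: 310 × 26/23 = 350.43 → 350.

Cast on 374 stitches; work 1100 rows; edging pick-up 350 stitches.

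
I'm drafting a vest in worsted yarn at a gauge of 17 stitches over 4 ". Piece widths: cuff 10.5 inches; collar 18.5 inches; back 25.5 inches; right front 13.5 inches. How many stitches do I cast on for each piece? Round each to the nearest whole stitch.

cuff 45; collar 79; back 108; right front 57.

Rate = 17/4 = 4.25 sts per in.
cuff: 10.5 × 4.25 = 44.62 → 45.
collar: 18.5 × 4.25 = 78.62 → 79.
back: 25.5 × 4.25 = 108.38 → 108.
right front: 13.5 × 4.25 = 57.38 → 57.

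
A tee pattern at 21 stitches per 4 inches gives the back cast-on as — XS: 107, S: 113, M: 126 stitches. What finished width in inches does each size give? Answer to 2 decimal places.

21/4 = 5.25 sts per in.
XS: 107 / 5.25 = 20.381 → 20.38 in.
S: 113 / 5.25 = 21.524 → 21.52 in.
M: 126 / 5.25 = 24.000 → 24.00 in.

XS 20.38 inches; S 21.52 inches; M 24.00 inches.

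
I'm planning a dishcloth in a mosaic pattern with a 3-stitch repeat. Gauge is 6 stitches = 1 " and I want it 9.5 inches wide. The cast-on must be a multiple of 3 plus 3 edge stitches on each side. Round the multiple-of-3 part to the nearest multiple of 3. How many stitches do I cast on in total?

6 / 1 = 6 sts per inch.
9.5 × 6 = 57.00 sts.
Less 6 edge sts → 51.00 for the repeat.
Nearest multiple of 3: 51.
Add back 6 edge sts → 57.

CO 57 sts.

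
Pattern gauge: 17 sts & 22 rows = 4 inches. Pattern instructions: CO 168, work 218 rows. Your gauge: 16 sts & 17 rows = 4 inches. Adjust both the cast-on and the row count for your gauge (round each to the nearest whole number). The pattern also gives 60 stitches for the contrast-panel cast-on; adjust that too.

Stitches: 168 × 16/17 = 158.12 → 158.
Rows: 218 × 17/22 = 168.45 → 168.
contrast-panel cast-on: 60 × 16/17 = 56.47 → 56.

Cast on 158 stitches; work 168 rows; contrast-panel cast-on 56 stitches.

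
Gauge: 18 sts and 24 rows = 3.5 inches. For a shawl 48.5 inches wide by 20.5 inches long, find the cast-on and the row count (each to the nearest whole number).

Cast on 249 stitches and work 141 rows.

Stitch gauge = 18/3.5 = 5.143 sts/in; 48.5 × 5.143 = 249.43 → 249 sts.
Row gauge = 24/3.5 = 6.857 rows/in; 20.5 × 6.857 = 140.57 → 141 rows.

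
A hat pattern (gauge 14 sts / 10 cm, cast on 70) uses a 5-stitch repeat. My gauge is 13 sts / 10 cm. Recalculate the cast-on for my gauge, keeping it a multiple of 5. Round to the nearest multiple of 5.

70 × 13 / 14 = 65.00.
Nearest multiple of 5: 65.

CO 65 sts.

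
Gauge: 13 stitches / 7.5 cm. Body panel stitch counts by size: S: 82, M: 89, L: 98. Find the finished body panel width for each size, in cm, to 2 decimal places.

13/7.5 = 1.733 sts per cm.
S: 82 / 1.733 = 47.308 → 47.31 cm.
M: 89 / 1.733 = 51.346 → 51.35 cm.
L: 98 / 1.733 = 56.538 → 56.54 cm.

S 47.31 cm; M 51.35 cm; L 56.54 cm.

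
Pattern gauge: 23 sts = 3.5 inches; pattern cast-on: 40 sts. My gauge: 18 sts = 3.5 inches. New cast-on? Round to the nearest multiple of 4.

Cast on 32 stitches.

Scale factor = 18 / 23 = 0.783.
40 × 18 / 23 = 31.30 sts.
→ 32 sts.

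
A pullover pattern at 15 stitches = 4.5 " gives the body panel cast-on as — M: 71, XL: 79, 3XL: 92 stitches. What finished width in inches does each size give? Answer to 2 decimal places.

M 21.30 inches; XL 23.70 inches; 3XL 27.60 inches.

15/4.5 = 3.333 sts per in.
M: 71 / 3.333 = 21.300 → 21.30 in.
XL: 79 / 3.333 = 23.700 → 23.70 in.
3XL: 92 / 3.333 = 27.600 → 27.60 in.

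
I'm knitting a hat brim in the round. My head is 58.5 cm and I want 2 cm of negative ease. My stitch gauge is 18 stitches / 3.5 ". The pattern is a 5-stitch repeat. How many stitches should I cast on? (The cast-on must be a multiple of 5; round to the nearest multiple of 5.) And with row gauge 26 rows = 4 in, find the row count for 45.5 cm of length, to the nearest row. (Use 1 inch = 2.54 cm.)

Cast on 115 stitches; work 116 rows.

Finished = 58.5 − 2 = 56.5 cm.
56.5 cm × 1/2.54 = 22.24 inches.
18/3.5 = 5.143 sts per in; 22.24 × 5.143 = 114.40 sts.
Nearest multiple of 5 → 115.
45.5 cm = 17.91 inches; × 6.5 = 116.44 → 116 rows.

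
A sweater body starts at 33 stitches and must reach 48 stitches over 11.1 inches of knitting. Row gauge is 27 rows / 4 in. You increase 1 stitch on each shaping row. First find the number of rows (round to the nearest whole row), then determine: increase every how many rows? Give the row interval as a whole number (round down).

Increase every 5th row.

Rows = 11.1 × 6.75 = 74.9 → 75 rows.
Stitches to add: 15 → 15 shaping rows (at 1 st each).
75 / 15 = 5.00 → every 5 rows.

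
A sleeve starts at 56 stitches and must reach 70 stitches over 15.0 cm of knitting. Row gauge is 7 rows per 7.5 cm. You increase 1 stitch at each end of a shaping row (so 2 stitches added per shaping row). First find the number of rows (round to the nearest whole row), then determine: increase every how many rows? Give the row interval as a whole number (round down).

Increase every 2nd row.

Rows = 15.0 × 0.933 = 14.0 → 14 rows.
Stitches to add: 14 → 7 shaping rows (at 2 st each).
14 / 7 = 2.00 → every 2 rows.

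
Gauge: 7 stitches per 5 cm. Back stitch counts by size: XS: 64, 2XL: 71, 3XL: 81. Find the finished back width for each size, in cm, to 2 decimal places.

7/5 = 1.4 sts per cm.
XS: 64 / 1.4 = 45.714 → 45.71 cm.
2XL: 71 / 1.4 = 50.714 → 50.71 cm.
3XL: 81 / 1.4 = 57.857 → 57.86 cm.

XS 45.71 cm; 2XL 50.71 cm; 3XL 57.86 cm.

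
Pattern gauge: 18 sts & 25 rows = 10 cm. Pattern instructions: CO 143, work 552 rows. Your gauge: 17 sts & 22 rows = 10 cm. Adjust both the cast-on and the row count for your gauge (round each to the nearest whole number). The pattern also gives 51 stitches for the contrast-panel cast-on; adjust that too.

Cast on 135 stitches; work 486 rows; contrast-panel cast-on 48 stitches.

Stitches: 143 × 17/18 = 135.06 → 135.
Rows: 552 × 22/25 = 485.76 → 486.
contrast-panel cast-on: 51 × 17/18 = 48.17 → 48.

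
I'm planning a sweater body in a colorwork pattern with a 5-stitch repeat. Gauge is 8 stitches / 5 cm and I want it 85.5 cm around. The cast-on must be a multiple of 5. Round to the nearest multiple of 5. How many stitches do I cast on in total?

8 / 5 = 1.6 sts per cm.
85.5 × 1.6 = 136.80 sts.
Nearest multiple of 5: 135.

CO 135 sts.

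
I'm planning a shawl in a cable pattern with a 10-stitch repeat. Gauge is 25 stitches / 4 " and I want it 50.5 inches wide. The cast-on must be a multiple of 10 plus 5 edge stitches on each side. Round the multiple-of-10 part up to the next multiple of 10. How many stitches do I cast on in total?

320 stitches.

25 / 4 = 6.25 sts per inch.
50.5 × 6.25 = 315.62 sts.
Less 10 edge sts → 305.62 for the repeat.
Next multiple of 10: 310.
Add back 10 edge sts → 320.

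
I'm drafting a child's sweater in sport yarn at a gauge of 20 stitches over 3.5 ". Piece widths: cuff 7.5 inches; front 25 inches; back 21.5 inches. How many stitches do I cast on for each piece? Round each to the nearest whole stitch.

cuff 43; front 143; back 123.

Rate = 20/3.5 = 5.714 sts per in.
cuff: 7.5 × 5.714 = 42.86 → 43.
front: 25 × 5.714 = 142.86 → 143.
back: 21.5 × 5.714 = 122.86 → 123.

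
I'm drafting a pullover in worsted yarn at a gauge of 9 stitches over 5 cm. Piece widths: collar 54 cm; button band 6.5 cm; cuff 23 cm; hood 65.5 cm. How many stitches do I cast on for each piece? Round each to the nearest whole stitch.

collar 97; button band 12; cuff 41; hood 118.

Rate = 9/5 = 1.8 sts per cm.
collar: 54 × 1.8 = 97.20 → 97.
button band: 6.5 × 1.8 = 11.70 → 12.
cuff: 23 × 1.8 = 41.40 → 41.
hood: 65.5 × 1.8 = 117.90 → 118.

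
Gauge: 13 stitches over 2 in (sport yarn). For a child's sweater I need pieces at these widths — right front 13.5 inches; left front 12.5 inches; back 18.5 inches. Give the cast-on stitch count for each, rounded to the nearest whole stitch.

right front 88; left front 81; back 120.

Rate = 13/2 = 6.5 sts per in.
right front: 13.5 × 6.5 = 87.75 → 88.
left front: 12.5 × 6.5 = 81.25 → 81.
back: 18.5 × 6.5 = 120.25 → 120.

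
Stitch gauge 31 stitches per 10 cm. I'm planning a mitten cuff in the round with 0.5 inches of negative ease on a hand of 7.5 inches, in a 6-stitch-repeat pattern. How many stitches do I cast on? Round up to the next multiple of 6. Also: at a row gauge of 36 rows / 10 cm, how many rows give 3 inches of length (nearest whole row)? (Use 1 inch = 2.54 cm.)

Cast on 60 stitches; work 27 rows.

Finished = 7.5 − 0.5 = 7 inches.
7 inches × 2.54 = 17.78 cm.
31/10 = 3.1 sts per cm; 17.78 × 3.1 = 55.12 sts.
Next multiple of 6 → 60.
3 inches = 7.62 cm; × 3.6 = 27.43 → 27 rows.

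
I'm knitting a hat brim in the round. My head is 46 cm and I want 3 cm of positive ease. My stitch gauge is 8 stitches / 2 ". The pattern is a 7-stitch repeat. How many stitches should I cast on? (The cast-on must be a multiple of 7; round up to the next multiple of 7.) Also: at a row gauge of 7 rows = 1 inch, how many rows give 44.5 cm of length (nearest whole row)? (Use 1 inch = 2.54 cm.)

Cast on 84 stitches; work 123 rows.

Finished = 46 + 3 = 49 cm.
49 cm × 1/2.54 = 19.29 inches.
8/2 = 4 sts per in; 19.29 × 4 = 77.17 sts.
Next multiple of 7 → 84.
44.5 cm = 17.52 inches; × 7 = 122.64 → 123 rows.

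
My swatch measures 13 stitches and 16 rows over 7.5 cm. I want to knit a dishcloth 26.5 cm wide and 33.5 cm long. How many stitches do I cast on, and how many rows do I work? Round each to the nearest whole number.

Stitch gauge = 13/7.5 = 1.733 sts/cm; 26.5 × 1.733 = 45.93 → 46 sts.
Row gauge = 16/7.5 = 2.133 rows/cm; 33.5 × 2.133 = 71.47 → 71 rows.

Cast on 46 stitches and work 71 rows.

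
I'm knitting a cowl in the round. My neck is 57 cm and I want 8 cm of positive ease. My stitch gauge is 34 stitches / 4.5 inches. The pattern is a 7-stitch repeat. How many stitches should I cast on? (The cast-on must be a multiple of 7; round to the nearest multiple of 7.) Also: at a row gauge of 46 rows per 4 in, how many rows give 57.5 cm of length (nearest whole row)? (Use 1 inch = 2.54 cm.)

Finished = 57 + 8 = 65 cm.
65 cm × 1/2.54 = 25.59 inches.
34/4.5 = 7.556 sts per in; 25.59 × 7.556 = 193.35 sts.
Nearest multiple of 7 → 196.
57.5 cm = 22.64 inches; × 11.5 = 260.33 → 260 rows.

Cast on 196 stitches; work 260 rows.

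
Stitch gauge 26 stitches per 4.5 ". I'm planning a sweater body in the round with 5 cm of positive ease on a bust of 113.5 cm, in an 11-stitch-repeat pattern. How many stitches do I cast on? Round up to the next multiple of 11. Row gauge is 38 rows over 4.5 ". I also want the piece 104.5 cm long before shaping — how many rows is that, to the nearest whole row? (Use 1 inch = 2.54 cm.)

Finished = 113.5 + 5 = 118.5 cm.
118.5 cm × 1/2.54 = 46.65 inches.
26/4.5 = 5.778 sts per in; 46.65 × 5.778 = 269.55 sts.
Next multiple of 11 → 275.
104.5 cm = 41.14 inches; × 8.444 = 347.42 → 347 rows.

Cast on 275 stitches; work 347 rows.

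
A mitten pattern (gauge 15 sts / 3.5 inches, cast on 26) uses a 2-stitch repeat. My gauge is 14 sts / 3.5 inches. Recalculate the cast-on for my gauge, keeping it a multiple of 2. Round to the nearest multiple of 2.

26 × 14 / 15 = 24.27.
Nearest multiple of 2: 24.

24 stitches.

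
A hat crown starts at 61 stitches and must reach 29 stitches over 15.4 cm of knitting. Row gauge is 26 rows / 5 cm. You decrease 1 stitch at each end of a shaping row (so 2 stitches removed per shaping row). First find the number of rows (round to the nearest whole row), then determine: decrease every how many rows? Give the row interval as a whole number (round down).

Rows = 15.4 × 5.2 = 80.1 → 80 rows.
Stitches to remove: 32 → 16 shaping rows (at 2 st each).
80 / 16 = 5.00 → every 5 rows.

Decrease every 5th row.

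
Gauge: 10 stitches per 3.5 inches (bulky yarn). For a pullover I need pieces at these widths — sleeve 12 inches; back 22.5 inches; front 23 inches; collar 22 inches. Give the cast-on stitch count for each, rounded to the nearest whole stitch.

Rate = 10/3.5 = 2.857 sts per in.
sleeve: 12 × 2.857 = 34.29 → 34.
back: 22.5 × 2.857 = 64.29 → 64.
front: 23 × 2.857 = 65.71 → 66.
collar: 22 × 2.857 = 62.86 → 63.

sleeve 34; back 64; front 66; collar 63.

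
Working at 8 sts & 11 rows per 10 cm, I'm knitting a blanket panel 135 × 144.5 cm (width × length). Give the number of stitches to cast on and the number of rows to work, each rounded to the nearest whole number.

Stitch gauge = 8/10 = 0.8 sts/cm; 135 × 0.8 = 108.00 → 108 sts.
Row gauge = 11/10 = 1.1 rows/cm; 144.5 × 1.1 = 158.95 → 159 rows.

Cast on 108 stitches and work 159 rows.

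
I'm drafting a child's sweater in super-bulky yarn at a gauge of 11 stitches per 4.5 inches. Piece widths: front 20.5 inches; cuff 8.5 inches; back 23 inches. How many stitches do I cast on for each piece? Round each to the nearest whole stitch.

front 50; cuff 21; back 56.

Rate = 11/4.5 = 2.444 sts per in.
front: 20.5 × 2.444 = 50.11 → 50.
cuff: 8.5 × 2.444 = 20.78 → 21.
back: 23 × 2.444 = 56.22 → 56.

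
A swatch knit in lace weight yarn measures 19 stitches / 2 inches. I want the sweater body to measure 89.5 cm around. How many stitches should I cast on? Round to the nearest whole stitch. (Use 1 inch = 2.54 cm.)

Cast on 335 stitches.

89.5 cm = 35.24 in.
19 stitches / 2 in = 9.5 stitches per inch.
35.24 × 9.5 = 334.74 stitches.
Round to nearest → 335.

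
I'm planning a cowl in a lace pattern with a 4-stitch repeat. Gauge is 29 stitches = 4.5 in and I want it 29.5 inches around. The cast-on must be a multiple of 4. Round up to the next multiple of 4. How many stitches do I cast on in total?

Cast on 192 stitches.

29 / 4.5 = 6.444 sts per inch.
29.5 × 6.444 = 190.11 sts.
Next multiple of 4: 192.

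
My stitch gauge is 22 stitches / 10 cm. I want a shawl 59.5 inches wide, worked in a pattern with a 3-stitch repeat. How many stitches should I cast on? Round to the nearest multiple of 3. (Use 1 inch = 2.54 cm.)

59.5 in = 59.5 × 2.54 = 151.13 cm.
22 / 10 = 2.2 sts/cm.
151.13 × 2.2 = 332.49 sts.
→ 333.

333 stitches.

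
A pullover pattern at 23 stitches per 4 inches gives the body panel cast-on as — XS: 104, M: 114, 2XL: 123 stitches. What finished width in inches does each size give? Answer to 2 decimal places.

23/4 = 5.75 sts per in.
XS: 104 / 5.75 = 18.087 → 18.09 in.
M: 114 / 5.75 = 19.826 → 19.83 in.
2XL: 123 / 5.75 = 21.391 → 21.39 in.

XS 18.09 inches; M 19.83 inches; 2XL 21.39 inches.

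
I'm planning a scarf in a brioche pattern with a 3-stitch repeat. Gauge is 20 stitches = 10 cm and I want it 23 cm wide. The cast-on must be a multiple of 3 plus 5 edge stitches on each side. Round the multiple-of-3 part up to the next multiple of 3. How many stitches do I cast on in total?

20 / 10 = 2 sts per cm.
23 × 2 = 46.00 sts.
Less 10 edge sts → 36.00 for the repeat.
Next multiple of 3: 36.
Add back 10 edge sts → 46.

CO 46 sts.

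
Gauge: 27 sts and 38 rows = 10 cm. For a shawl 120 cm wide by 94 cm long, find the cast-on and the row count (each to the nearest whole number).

Stitch gauge = 27/10 = 2.7 sts/cm; 120 × 2.7 = 324.00 → 324 sts.
Row gauge = 38/10 = 3.8 rows/cm; 94 × 3.8 = 357.20 → 357 rows.

Cast on 324 stitches and work 357 rows.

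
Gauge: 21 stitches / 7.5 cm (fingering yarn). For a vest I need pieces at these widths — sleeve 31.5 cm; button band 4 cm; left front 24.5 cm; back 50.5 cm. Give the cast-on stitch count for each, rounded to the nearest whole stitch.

sleeve 88; button band 11; left front 69; back 141.

Rate = 21/7.5 = 2.8 sts per cm.
sleeve: 31.5 × 2.8 = 88.20 → 88.
button band: 4 × 2.8 = 11.20 → 11.
left front: 24.5 × 2.8 = 68.60 → 69.
back: 50.5 × 2.8 = 141.40 → 141.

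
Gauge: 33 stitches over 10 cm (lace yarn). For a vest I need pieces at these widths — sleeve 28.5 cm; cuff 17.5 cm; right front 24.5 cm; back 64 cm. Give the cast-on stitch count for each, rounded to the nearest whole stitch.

sleeve 94; cuff 58; right front 81; back 211.

Rate = 33/10 = 3.3 sts per cm.
sleeve: 28.5 × 3.3 = 94.05 → 94.
cuff: 17.5 × 3.3 = 57.75 → 58.
right front: 24.5 × 3.3 = 80.85 → 81.
back: 64 × 3.3 = 211.20 → 211.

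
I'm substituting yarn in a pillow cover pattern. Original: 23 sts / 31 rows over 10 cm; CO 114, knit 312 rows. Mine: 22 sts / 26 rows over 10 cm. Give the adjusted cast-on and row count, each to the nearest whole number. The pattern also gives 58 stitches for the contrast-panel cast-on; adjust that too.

Stitches: 114 × 22/23 = 109.04 → 109.
Rows: 312 × 26/31 = 261.68 → 262.
contrast-panel cast-on: 58 × 22/23 = 55.48 → 55.

Cast on 109 stitches; work 262 rows; contrast-panel cast-on 55 stitches.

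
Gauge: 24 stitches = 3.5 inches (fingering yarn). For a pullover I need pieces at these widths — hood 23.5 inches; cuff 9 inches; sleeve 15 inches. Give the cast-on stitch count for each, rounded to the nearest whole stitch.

Rate = 24/3.5 = 6.857 sts per in.
hood: 23.5 × 6.857 = 161.14 → 161.
cuff: 9 × 6.857 = 61.71 → 62.
sleeve: 15 × 6.857 = 102.86 → 103.

hood 161; cuff 62; sleeve 103.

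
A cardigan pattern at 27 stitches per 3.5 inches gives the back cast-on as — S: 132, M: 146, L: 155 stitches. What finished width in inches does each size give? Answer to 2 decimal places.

S 17.11 inches; M 18.93 inches; L 20.09 inches.

27/3.5 = 7.714 sts per in.
S: 132 / 7.714 = 17.111 → 17.11 in.
M: 146 / 7.714 = 18.926 → 18.93 in.
L: 155 / 7.714 = 20.093 → 20.09 in.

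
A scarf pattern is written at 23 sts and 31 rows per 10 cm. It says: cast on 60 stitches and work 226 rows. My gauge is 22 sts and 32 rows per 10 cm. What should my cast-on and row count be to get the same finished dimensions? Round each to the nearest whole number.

Stitches: 60 × 22/23 = 57.39 → 57.
Rows: 226 × 32/31 = 233.29 → 233.

Cast on 57 stitches; work 233 rows.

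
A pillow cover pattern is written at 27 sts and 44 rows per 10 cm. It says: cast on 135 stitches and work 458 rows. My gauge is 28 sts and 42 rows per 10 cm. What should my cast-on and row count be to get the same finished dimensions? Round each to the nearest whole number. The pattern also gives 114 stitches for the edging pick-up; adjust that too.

Stitches: 135 × 28/27 = 140.00 → 140.
Rows: 458 × 42/44 = 437.18 → 437.
edging pick-up: 114 × 28/27 = 118.22 → 118.

Cast on 140 stitches; work 437 rows; edging pick-up 118 stitches.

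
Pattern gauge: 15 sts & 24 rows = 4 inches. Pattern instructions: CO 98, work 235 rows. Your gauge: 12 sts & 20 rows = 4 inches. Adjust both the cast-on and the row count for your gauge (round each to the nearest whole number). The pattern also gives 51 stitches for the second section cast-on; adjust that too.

Cast on 78 stitches; work 196 rows; second section cast-on 41 stitches.

Stitches: 98 × 12/15 = 78.40 → 78.
Rows: 235 × 20/24 = 195.83 → 196.
second section cast-on: 51 × 12/15 = 40.80 → 41.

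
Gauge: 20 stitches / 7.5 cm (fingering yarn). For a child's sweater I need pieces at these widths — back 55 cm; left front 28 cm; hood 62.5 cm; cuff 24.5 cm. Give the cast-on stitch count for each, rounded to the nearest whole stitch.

Rate = 20/7.5 = 2.667 sts per cm.
back: 55 × 2.667 = 146.67 → 147.
left front: 28 × 2.667 = 74.67 → 75.
hood: 62.5 × 2.667 = 166.67 → 167.
cuff: 24.5 × 2.667 = 65.33 → 65.

back 147; left front 75; hood 167; cuff 65.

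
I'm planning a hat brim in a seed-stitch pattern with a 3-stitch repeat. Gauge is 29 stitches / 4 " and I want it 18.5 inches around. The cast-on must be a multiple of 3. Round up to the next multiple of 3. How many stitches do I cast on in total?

135 stitches.

29 / 4 = 7.25 sts per inch.
18.5 × 7.25 = 134.12 sts.
Next multiple of 3: 135.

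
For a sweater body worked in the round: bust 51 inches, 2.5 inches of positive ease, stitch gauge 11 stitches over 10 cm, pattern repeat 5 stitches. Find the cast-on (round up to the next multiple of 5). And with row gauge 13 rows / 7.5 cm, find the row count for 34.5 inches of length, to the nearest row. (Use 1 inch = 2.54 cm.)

Finished = 51 + 2.5 = 53.5 inches.
53.5 inches × 2.54 = 135.89 cm.
11/10 = 1.1 sts per cm; 135.89 × 1.1 = 149.48 sts.
Next multiple of 5 → 150.
34.5 inches = 87.63 cm; × 1.733 = 151.89 → 152 rows.

Cast on 150 stitches; work 152 rows.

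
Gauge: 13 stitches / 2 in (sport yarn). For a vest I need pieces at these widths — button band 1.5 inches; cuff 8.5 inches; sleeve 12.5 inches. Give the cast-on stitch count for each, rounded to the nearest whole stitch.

button band 10; cuff 55; sleeve 81.

Rate = 13/2 = 6.5 sts per in.
button band: 1.5 × 6.5 = 9.75 → 10.
cuff: 8.5 × 6.5 = 55.25 → 55.
sleeve: 12.5 × 6.5 = 81.25 → 81.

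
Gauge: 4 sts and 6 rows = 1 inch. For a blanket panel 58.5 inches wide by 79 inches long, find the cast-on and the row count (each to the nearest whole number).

Stitch gauge = 4/1 = 4 sts/in; 58.5 × 4 = 234.00 → 234 sts.
Row gauge = 6/1 = 6 rows/in; 79 × 6 = 474.00 → 474 rows.

Cast on 234 stitches and work 474 rows.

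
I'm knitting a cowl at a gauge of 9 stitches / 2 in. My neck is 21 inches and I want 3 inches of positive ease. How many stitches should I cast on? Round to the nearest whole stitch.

Finished = 21 + 3 = 24 in.
9 / 2 = 4.5 sts per inch.
24.00 × 4.5 = 108.00 sts.

CO 108 sts.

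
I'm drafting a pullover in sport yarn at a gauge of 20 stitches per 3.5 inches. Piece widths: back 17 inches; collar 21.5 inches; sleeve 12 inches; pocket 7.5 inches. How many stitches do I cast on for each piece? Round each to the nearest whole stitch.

Rate = 20/3.5 = 5.714 sts per in.
back: 17 × 5.714 = 97.14 → 97.
collar: 21.5 × 5.714 = 122.86 → 123.
sleeve: 12 × 5.714 = 68.57 → 69.
pocket: 7.5 × 5.714 = 42.86 → 43.

back 97; collar 123; sleeve 69; pocket 43.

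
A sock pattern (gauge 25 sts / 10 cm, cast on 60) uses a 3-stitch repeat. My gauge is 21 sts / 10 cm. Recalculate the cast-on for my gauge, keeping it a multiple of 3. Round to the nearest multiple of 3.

60 × 21 / 25 = 50.40.
Nearest multiple of 3: 51.

Cast on 51 stitches.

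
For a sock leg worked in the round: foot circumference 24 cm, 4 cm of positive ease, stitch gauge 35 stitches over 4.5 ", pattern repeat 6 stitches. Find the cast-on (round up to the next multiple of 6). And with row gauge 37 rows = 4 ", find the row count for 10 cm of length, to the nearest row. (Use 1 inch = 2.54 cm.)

Finished = 24 + 4 = 28 cm.
28 cm × 1/2.54 = 11.02 inches.
35/4.5 = 7.778 sts per in; 11.02 × 7.778 = 85.74 sts.
Next multiple of 6 → 90.
10 cm = 3.94 inches; × 9.25 = 36.42 → 36 rows.

Cast on 90 stitches; work 36 rows.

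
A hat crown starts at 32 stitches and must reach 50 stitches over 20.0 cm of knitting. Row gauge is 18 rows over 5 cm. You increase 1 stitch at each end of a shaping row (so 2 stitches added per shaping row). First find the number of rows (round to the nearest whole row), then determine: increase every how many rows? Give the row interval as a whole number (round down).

Rows = 20.0 × 3.6 = 72.0 → 72 rows.
Stitches to add: 18 → 9 shaping rows (at 2 st each).
72 / 9 = 8.00 → every 8 rows.

Increase every 8th row.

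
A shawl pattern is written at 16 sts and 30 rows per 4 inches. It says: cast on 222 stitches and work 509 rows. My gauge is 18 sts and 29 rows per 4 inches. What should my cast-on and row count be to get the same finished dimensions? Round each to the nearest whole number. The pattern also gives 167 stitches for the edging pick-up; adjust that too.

Stitches: 222 × 18/16 = 249.75 → 250.
Rows: 509 × 29/30 = 492.03 → 492.
edging pick-up: 167 × 18/16 = 187.88 → 188.

Cast on 250 stitches; work 492 rows; edging pick-up 188 stitches.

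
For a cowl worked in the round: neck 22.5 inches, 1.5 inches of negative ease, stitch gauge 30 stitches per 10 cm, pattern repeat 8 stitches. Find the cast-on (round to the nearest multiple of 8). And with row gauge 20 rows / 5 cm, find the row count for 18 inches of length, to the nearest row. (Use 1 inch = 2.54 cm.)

Finished = 22.5 − 1.5 = 21 inches.
21 inches × 2.54 = 53.34 cm.
30/10 = 3 sts per cm; 53.34 × 3 = 160.02 sts.
Nearest multiple of 8 → 160.
18 inches = 45.72 cm; × 4 = 182.88 → 183 rows.

Cast on 160 stitches; work 183 rows.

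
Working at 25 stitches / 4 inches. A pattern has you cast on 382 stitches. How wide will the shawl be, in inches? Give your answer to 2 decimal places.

61.12 inches.

25 stitches / 4 inch = 6.25 stitches per inch.
382 / 6.25 = 61.120 inches.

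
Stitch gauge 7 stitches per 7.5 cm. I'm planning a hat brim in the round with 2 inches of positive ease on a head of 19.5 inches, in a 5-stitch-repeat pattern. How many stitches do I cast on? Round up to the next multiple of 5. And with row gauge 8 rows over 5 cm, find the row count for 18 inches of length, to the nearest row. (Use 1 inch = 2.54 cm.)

Cast on 55 stitches; work 73 rows.

Finished = 19.5 + 2 = 21.5 inches.
21.5 inches × 2.54 = 54.61 cm.
7/7.5 = 0.933 sts per cm; 54.61 × 0.933 = 50.97 sts.
Next multiple of 5 → 55.
18 inches = 45.72 cm; × 1.6 = 73.15 → 73 rows.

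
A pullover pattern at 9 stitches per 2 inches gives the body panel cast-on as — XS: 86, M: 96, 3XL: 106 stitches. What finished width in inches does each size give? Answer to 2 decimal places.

9/2 = 4.5 sts per in.
XS: 86 / 4.5 = 19.111 → 19.11 in.
M: 96 / 4.5 = 21.333 → 21.33 in.
3XL: 106 / 4.5 = 23.556 → 23.56 in.

XS 19.11 inches; M 21.33 inches; 3XL 23.56 inches.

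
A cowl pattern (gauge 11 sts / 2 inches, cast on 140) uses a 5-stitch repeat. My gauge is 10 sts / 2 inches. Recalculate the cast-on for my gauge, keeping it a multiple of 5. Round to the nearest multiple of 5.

CO 125 sts.

140 × 10 / 11 = 127.27.
Nearest multiple of 5: 125.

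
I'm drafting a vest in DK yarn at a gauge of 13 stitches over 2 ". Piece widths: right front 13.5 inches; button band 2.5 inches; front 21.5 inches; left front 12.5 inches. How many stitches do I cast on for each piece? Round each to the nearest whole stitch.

right front 88; button band 16; front 140; left front 81.

Rate = 13/2 = 6.5 sts per in.
right front: 13.5 × 6.5 = 87.75 → 88.
button band: 2.5 × 6.5 = 16.25 → 16.
front: 21.5 × 6.5 = 139.75 → 140.
left front: 12.5 × 6.5 = 81.25 → 81.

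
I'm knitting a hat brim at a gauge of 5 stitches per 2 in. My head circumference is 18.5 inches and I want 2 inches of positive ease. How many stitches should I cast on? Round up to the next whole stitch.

Cast on 52 stitches.

Finished = 18.5 + 2 = 20.5 in.
5 / 2 = 2.5 sts per inch.
20.50 × 2.5 = 51.25 sts.
→ 52 sts.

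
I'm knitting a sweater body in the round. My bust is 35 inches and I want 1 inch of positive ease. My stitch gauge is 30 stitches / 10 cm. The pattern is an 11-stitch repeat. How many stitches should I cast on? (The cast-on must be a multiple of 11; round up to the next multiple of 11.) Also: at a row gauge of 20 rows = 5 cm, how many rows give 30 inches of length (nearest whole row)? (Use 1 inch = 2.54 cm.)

Finished = 35 + 1 = 36 inches.
36 inches × 2.54 = 91.44 cm.
30/10 = 3 sts per cm; 91.44 × 3 = 274.32 sts.
Next multiple of 11 → 275.
30 inches = 76.20 cm; × 4 = 304.80 → 305 rows.

Cast on 275 stitches; work 305 rows.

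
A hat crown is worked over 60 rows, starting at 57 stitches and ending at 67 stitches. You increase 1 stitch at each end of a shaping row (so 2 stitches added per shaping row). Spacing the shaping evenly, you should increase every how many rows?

Increase every 12th row.

Stitches to add: |67 − 57| = 10.
Shaping rows needed: 10 / 2 = 5.
60 rows / 5 = every 12 rows.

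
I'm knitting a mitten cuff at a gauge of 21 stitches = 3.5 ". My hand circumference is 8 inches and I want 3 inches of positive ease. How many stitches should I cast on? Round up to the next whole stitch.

Cast on 66 stitches.

Finished = 8 + 3 = 11 in.
21 / 3.5 = 6 sts per inch.
11.00 × 6 = 66.00 sts.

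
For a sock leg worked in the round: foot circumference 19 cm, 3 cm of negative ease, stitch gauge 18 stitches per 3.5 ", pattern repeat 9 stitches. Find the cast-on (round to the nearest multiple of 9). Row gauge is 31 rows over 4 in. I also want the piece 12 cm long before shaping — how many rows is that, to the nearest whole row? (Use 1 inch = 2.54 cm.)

Cast on 36 stitches; work 37 rows.

Finished = 19 − 3 = 16 cm.
16 cm × 1/2.54 = 6.30 inches.
18/3.5 = 5.143 sts per in; 6.30 × 5.143 = 32.40 sts.
Nearest multiple of 9 → 36.
12 cm = 4.72 inches; × 7.75 = 36.61 → 37 rows.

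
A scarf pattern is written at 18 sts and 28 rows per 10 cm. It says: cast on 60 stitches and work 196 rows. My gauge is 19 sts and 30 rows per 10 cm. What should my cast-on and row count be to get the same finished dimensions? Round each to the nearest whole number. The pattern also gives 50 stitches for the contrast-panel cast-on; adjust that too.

Cast on 63 stitches; work 210 rows; contrast-panel cast-on 53 stitches.

Stitches: 60 × 19/18 = 63.33 → 63.
Rows: 196 × 30/28 = 210.00 → 210.
contrast-panel cast-on: 50 × 19/18 = 52.78 → 53.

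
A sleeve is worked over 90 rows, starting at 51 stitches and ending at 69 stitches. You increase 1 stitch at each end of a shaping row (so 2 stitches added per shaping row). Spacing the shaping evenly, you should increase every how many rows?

Stitches to add: |69 − 51| = 18.
Shaping rows needed: 18 / 2 = 9.
90 rows / 9 = every 10 rows.

Increase every 10th row.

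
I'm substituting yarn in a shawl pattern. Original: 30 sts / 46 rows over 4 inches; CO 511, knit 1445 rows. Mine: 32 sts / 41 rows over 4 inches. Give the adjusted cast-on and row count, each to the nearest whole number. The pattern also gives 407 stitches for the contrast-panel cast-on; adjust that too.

Stitches: 511 × 32/30 = 545.07 → 545.
Rows: 1445 × 41/46 = 1287.93 → 1288.
contrast-panel cast-on: 407 × 32/30 = 434.13 → 434.

Cast on 545 stitches; work 1288 rows; contrast-panel cast-on 434 stitches.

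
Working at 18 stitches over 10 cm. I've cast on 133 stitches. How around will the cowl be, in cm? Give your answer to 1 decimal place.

18 stitches / 10 cm = 1.8 stitches per cm.
133 / 1.8 = 73.89 cm.

73.9 cm.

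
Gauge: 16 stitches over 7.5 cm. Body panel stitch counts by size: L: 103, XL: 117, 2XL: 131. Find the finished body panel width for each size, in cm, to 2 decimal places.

16/7.5 = 2.133 sts per cm.
L: 103 / 2.133 = 48.281 → 48.28 cm.
XL: 117 / 2.133 = 54.844 → 54.84 cm.
2XL: 131 / 2.133 = 61.406 → 61.41 cm.

L 48.28 cm; XL 54.84 cm; 2XL 61.41 cm.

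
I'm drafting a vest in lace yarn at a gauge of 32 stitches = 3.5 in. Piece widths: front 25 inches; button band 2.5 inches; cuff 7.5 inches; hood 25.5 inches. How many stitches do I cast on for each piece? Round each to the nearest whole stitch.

front 229; button band 23; cuff 69; hood 233.

Rate = 32/3.5 = 9.143 sts per in.
front: 25 × 9.143 = 228.57 → 229.
button band: 2.5 × 9.143 = 22.86 → 23.
cuff: 7.5 × 9.143 = 68.57 → 69.
hood: 25.5 × 9.143 = 233.14 → 233.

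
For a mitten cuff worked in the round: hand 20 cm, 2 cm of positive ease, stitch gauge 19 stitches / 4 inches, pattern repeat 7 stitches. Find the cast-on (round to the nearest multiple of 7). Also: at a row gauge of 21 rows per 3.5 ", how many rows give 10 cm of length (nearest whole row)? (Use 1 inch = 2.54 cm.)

Cast on 42 stitches; work 24 rows.

Finished = 20 + 2 = 22 cm.
22 cm × 1/2.54 = 8.66 inches.
19/4 = 4.75 sts per in; 8.66 × 4.75 = 41.14 sts.
Nearest multiple of 7 → 42.
10 cm = 3.94 inches; × 6 = 23.62 → 24 rows.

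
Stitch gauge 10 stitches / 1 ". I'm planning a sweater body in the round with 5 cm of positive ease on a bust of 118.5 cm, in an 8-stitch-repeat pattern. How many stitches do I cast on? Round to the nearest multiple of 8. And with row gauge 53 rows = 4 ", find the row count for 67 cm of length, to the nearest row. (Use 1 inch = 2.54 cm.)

Cast on 488 stitches; work 350 rows.

Finished = 118.5 + 5 = 123.5 cm.
123.5 cm × 1/2.54 = 48.62 inches.
10/1 = 10 sts per in; 48.62 × 10 = 486.22 sts.
Nearest multiple of 8 → 488.
67 cm = 26.38 inches; × 13.25 = 349.51 → 350 rows.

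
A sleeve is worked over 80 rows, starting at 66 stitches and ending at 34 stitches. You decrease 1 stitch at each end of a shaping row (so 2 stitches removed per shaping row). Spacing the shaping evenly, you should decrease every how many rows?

Stitches to remove: |34 − 66| = 32.
Shaping rows needed: 32 / 2 = 16.
80 rows / 16 = every 5 rows.

Decrease every 5th row.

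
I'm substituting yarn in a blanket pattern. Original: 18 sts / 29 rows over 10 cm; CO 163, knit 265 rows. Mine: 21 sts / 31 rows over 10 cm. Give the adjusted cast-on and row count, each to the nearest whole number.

Cast on 190 stitches; work 283 rows.

Stitches: 163 × 21/18 = 190.17 → 190.
Rows: 265 × 31/29 = 283.28 → 283.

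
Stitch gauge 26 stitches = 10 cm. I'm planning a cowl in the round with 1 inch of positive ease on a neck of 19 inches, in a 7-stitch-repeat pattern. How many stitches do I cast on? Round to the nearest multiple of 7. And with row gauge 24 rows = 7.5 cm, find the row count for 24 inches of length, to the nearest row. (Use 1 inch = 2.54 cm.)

Cast on 133 stitches; work 195 rows.

Finished = 19 + 1 = 20 inches.
20 inches × 2.54 = 50.80 cm.
26/10 = 2.6 sts per cm; 50.80 × 2.6 = 132.08 sts.
Nearest multiple of 7 → 133.
24 inches = 60.96 cm; × 3.2 = 195.07 → 195 rows.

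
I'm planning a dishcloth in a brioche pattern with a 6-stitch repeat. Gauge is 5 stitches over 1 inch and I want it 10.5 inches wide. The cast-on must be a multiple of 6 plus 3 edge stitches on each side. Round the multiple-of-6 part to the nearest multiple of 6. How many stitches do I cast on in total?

5 / 1 = 5 sts per inch.
10.5 × 5 = 52.50 sts.
Less 6 edge sts → 46.50 for the repeat.
Nearest multiple of 6: 48.
Add back 6 edge sts → 54.

Cast on 54 stitches.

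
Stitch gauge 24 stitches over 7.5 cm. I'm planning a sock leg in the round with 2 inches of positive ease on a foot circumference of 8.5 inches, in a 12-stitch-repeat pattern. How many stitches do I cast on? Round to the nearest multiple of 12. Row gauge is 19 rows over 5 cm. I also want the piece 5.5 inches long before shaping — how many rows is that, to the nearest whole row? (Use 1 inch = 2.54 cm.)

Cast on 84 stitches; work 53 rows.

Finished = 8.5 + 2 = 10.5 inches.
10.5 inches × 2.54 = 26.67 cm.
24/7.5 = 3.2 sts per cm; 26.67 × 3.2 = 85.34 sts.
Nearest multiple of 12 → 84.
5.5 inches = 13.97 cm; × 3.8 = 53.09 → 53 rows.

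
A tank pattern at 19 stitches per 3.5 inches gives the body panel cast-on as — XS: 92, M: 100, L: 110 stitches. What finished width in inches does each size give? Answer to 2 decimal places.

19/3.5 = 5.429 sts per in.
XS: 92 / 5.429 = 16.947 → 16.95 in.
M: 100 / 5.429 = 18.421 → 18.42 in.
L: 110 / 5.429 = 20.263 → 20.26 in.

XS 16.95 inches; M 18.42 inches; L 20.26 inches.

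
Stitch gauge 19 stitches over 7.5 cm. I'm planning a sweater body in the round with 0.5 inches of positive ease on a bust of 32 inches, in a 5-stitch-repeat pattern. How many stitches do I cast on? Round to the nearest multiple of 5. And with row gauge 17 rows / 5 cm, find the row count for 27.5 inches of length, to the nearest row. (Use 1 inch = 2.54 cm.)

Cast on 210 stitches; work 237 rows.

Finished = 32 + 0.5 = 32.5 inches.
32.5 inches × 2.54 = 82.55 cm.
19/7.5 = 2.533 sts per cm; 82.55 × 2.533 = 209.13 sts.
Nearest multiple of 5 → 210.
27.5 inches = 69.85 cm; × 3.4 = 237.49 → 237 rows.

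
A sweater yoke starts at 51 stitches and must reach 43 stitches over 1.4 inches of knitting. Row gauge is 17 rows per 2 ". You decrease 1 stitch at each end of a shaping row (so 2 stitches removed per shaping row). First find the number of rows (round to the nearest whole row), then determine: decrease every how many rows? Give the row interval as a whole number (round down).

Rows = 1.4 × 8.5 = 11.9 → 12 rows.
Stitches to remove: 8 → 4 shaping rows (at 2 st each).
12 / 4 = 3.00 → every 3 rows.

Decrease every 3rd row.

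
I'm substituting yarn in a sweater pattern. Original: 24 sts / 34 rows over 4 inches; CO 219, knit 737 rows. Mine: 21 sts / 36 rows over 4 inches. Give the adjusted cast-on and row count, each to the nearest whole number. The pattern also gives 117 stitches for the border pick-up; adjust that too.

Stitches: 219 × 21/24 = 191.62 → 192.
Rows: 737 × 36/34 = 780.35 → 780.
border pick-up: 117 × 21/24 = 102.38 → 102.

Cast on 192 stitches; work 780 rows; border pick-up 102 stitches.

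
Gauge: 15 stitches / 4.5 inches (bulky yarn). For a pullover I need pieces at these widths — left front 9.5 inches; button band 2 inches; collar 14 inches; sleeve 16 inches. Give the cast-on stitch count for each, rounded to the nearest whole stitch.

left front 32; button band 7; collar 47; sleeve 53.

Rate = 15/4.5 = 3.333 sts per in.
left front: 9.5 × 3.333 = 31.67 → 32.
button band: 2 × 3.333 = 6.67 → 7.
collar: 14 × 3.333 = 46.67 → 47.
sleeve: 16 × 3.333 = 53.33 → 53.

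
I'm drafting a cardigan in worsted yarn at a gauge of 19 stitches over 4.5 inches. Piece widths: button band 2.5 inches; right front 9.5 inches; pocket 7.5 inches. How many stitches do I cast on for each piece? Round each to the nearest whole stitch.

Rate = 19/4.5 = 4.222 sts per in.
button band: 2.5 × 4.222 = 10.56 → 11.
right front: 9.5 × 4.222 = 40.11 → 40.
pocket: 7.5 × 4.222 = 31.67 → 32.

button band 11; right front 40; pocket 32.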